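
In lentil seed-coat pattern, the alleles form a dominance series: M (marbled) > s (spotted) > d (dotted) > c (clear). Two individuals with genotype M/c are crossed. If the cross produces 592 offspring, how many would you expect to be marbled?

Cross: M/c × M/c
Allele dominance: M > s > d > c
Offspring genotypes: 1 M/M, 2 M/c, 1 c/c
Phenotype counts: 3 marbled, 1 clear
marbled: 3 out of 4 → fraction 3/4
Expected count = 3/4 × 592 = 444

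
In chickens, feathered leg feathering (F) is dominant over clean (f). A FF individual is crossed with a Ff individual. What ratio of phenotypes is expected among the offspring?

Punnett square for FF × Ff:
Offspring genotypes: 2 FF, 2 Ff
feathered: 4, clean: 0
Ratio: all feathered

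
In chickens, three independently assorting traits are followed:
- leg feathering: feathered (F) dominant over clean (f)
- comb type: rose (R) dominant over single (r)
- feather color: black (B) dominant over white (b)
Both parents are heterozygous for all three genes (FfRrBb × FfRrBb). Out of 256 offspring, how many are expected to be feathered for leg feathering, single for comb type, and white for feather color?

Trihybrid cross: FfRrBb × FfRrBb
Each trait segregates independently with a 3:1 phenotypic ratio, so each gene contributes 3/4 (dominant) or 1/4 (recessive).
Target: feathered (leg feathering), single (comb type), white (feather color)
Probability = product of independent per-trait probabilities
= 3/4 × 1/4 × 1/4 = 3/64
Expected count = 3/64 × 256 = 12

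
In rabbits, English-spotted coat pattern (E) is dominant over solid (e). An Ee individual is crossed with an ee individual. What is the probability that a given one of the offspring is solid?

Punnett square for Ee × ee:
Offspring genotypes: 2 Ee, 2 ee
English-spotted: 2, solid: 2
solid: 2 out of 4
Probability: 2/4 = 1/2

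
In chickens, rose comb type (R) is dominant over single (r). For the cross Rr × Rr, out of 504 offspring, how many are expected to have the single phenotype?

Punnett square for Rr × Rr:
Offspring genotypes: 1 RR, 2 Rr, 1 rr
Total offspring: 4
Count with target: 1
Probability: 1/4
Expected count = 1/4 × 504 = 126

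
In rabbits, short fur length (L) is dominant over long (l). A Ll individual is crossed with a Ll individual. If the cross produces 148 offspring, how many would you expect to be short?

Punnett square for Ll × Ll:
Offspring genotypes: 1 LL, 2 Ll, 1 ll
short: 3, long: 1
short: 3 out of 4 → fraction 3/4
Expected count = 3/4 × 148 = 111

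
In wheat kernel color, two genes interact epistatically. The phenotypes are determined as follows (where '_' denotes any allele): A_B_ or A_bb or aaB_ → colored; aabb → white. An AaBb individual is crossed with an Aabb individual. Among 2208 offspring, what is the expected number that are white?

Cross: AaBb × Aabb — consider each gene separately:
A gene: Aa × Aa → 1 AA, 2 Aa, 1 aa → 3 A_ : 1 aa (out of 4)
B gene: Bb × bb → 2 Bb, 2 bb → 2 B_ : 2 bb (out of 4)
Genotype classes (out of 4 × 4 = 16): A_B_ = 3×2 = 6; A_bb = 3×2 = 6; aaB_ = 1×2 = 2; aabb = 1×2 = 2
Apply the phenotype rules: A_B_ (6) + A_bb (6) + aaB_ (2) → colored; aabb (2) → white
Phenotype counts (out of 16): 14 colored, 2 white
white: 2 out of 16 → fraction 1/8
Expected count = 1/8 × 2208 = 276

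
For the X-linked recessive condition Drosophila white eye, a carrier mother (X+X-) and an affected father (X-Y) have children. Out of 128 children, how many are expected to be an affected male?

Cross: X+X- × X-Y
Offspring: 1 X+X-, 1 X+Y, 1 X-X-, 1 X-Y
Probability of an affected male: 1/4
Expected count = 1/4 × 128 = 32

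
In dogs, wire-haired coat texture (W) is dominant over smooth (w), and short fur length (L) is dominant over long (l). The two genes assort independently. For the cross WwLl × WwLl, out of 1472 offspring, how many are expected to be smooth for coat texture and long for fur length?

Dihybrid cross WwLl × WwLl — consider each gene separately:
coat texture: Ww × Ww → 1 WW, 2 Ww, 1 ww → 3 W_ : 1 ww (out of 4)
fur length: Ll × Ll → 1 LL, 2 Ll, 1 ll → 3 L_ : 1 ll (out of 4)
Looking for: smooth (ww) and long (ll)
P(smooth) = 1/4, P(long) = 1/4
P(both) = 1/4 × 1/4 = 1/16
Expected count = 1/16 × 1472 = 92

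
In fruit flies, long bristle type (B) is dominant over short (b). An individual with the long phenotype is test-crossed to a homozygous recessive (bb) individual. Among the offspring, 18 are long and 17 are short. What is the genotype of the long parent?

Test cross: ? × bb
Offspring: 18 long, 17 short — approximately 1:1.
A 1:1 ratio in a test cross indicates the unknown parent is heterozygous (Bb).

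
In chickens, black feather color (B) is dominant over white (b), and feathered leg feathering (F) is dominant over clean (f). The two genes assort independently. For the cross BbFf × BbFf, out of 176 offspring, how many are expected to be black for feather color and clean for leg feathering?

Dihybrid cross BbFf × BbFf — consider each gene separately:
feather color: Bb × Bb → 1 BB, 2 Bb, 1 bb → 3 B_ : 1 bb (out of 4)
leg feathering: Ff × Ff → 1 FF, 2 Ff, 1 ff → 3 F_ : 1 ff (out of 4)
Looking for: black (B_) and clean (ff)
P(black) = 3/4, P(clean) = 1/4
P(both) = 3/4 × 1/4 = 3/16
Expected count = 3/16 × 176 = 33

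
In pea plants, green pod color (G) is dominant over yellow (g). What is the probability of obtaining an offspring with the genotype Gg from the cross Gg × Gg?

Punnett square for Gg × Gg:
Offspring genotypes: 1 GG, 2 Gg, 1 gg
Total offspring: 4
Count with target: 2
Probability: 2/4 = 1/2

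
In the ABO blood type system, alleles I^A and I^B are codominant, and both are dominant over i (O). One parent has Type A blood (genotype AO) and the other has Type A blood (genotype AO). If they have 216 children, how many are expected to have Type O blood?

Cross: AO × AO
Possible offspring genotypes: 1 AA, 2 AO, 1 OO
Blood type counts: 3 Type A, 1 Type O
Probability of Type O: 1/4
Expected count = 1/4 × 216 = 54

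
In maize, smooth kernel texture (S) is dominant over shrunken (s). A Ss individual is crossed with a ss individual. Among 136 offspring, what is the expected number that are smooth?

Punnett square for Ss × ss:
Offspring genotypes: 2 Ss, 2 ss
smooth: 2, shrunken: 2
smooth: 2 out of 4 → fraction 1/2
Expected count = 1/2 × 136 = 68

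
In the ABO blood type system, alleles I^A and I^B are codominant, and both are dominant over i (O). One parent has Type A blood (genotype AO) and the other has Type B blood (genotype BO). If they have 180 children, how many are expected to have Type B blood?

Cross: AO × BO
Possible offspring genotypes: 1 AB, 1 AO, 1 BO, 1 OO
Blood type counts: 1 Type AB, 1 Type A, 1 Type B, 1 Type O
Probability of Type B: 1/4
Expected count = 1/4 × 180 = 45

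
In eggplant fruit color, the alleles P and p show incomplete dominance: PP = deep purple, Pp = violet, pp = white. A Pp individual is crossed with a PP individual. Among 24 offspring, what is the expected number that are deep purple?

Punnett square for Pp × PP:
Offspring genotypes: 2 PP, 2 Pp
Phenotype counts: 2 deep purple, 2 violet
deep purple: 2 out of 4 → fraction 1/2
Expected count = 1/2 × 24 = 12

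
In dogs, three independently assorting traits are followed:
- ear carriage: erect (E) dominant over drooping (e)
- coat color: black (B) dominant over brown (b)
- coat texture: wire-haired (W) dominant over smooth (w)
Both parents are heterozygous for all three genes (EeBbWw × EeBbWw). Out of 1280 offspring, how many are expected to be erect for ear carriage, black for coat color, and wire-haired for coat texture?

Trihybrid cross: EeBbWw × EeBbWw
Each trait segregates independently with a 3:1 phenotypic ratio, so each gene contributes 3/4 (dominant) or 1/4 (recessive).
Target: erect (ear carriage), black (coat color), wire-haired (coat texture)
Probability = product of independent per-trait probabilities
= 3/4 × 3/4 × 3/4 = 27/64
Expected count = 27/64 × 1280 = 540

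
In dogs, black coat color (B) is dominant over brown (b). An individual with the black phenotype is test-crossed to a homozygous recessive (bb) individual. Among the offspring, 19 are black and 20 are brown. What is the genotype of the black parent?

Test cross: ? × bb
Offspring: 19 black, 20 brown — approximately 1:1.
A 1:1 ratio in a test cross indicates the unknown parent is heterozygous (Bb).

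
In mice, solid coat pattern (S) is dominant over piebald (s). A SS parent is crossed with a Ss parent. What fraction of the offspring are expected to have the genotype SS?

Punnett square for SS × Ss:
Offspring genotypes: 2 SS, 2 Ss
Total offspring: 4
Count with target: 2
Probability: 2/4 = 1/2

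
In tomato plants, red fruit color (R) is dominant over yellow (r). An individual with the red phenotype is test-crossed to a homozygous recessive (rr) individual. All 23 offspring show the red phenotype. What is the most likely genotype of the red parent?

Test cross: ? × rr
All offspring are red.
If the unknown parent were heterozygous (Rr), about half of 23 offspring would be yellow; none are. The unknown parent is most likely homozygous dominant (RR).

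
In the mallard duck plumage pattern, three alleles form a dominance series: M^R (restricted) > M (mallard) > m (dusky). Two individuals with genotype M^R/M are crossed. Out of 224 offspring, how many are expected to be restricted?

Cross: M^R/M × M^R/M
Allele dominance: M^R > M > m
Offspring genotypes: 1 M^R/M^R, 2 M^R/M, 1 M/M
Phenotype counts: 3 restricted, 1 mallard
restricted: 3 out of 4 → fraction 3/4
Expected count = 3/4 × 224 = 168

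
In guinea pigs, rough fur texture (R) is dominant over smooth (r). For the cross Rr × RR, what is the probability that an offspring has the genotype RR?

Punnett square for Rr × RR:
Offspring genotypes: 2 RR, 2 Rr
Total offspring: 4
Count with target: 2
Probability: 2/4 = 1/2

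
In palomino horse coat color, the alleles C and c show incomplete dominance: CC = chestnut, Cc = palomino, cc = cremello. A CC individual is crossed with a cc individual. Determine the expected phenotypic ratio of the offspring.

Punnett square for CC × cc:
Offspring genotypes: 4 Cc
Phenotype counts: 4 palomino
Ratio: all palomino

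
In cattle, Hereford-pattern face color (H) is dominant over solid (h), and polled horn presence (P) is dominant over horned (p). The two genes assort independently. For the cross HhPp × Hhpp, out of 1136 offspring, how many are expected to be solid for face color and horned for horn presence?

Dihybrid cross HhPp × Hhpp — consider each gene separately:
face color: Hh × Hh → 1 HH, 2 Hh, 1 hh → 3 H_ : 1 hh (out of 4)
horn presence: Pp × pp → 2 Pp, 2 pp → 2 P_ : 2 pp (out of 4)
Looking for: solid (hh) and horned (pp)
P(solid) = 1/4, P(horned) = 2/4
P(both) = 1/4 × 2/4 = 2/16 = 1/8
Expected count = 1/8 × 1136 = 142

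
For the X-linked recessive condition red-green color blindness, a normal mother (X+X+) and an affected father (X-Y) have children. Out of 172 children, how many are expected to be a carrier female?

Cross: X+X+ × X-Y
Offspring: 2 X+X-, 2 X+Y
Probability of a carrier female: 2/4 = 1/2
Expected count = 1/2 × 172 = 86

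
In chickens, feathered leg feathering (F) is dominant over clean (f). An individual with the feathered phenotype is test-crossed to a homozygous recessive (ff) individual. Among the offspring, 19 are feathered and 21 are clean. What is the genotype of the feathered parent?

Test cross: ? × ff
Offspring: 19 feathered, 21 clean — approximately 1:1.
A 1:1 ratio in a test cross indicates the unknown parent is heterozygous (Ff).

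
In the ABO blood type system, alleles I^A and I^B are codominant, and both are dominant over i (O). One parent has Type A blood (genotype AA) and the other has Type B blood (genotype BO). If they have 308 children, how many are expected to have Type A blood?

Cross: AA × BO
Possible offspring genotypes: 2 AB, 2 AO
Blood type counts: 2 Type AB, 2 Type A
Probability of Type A: 2/4 = 1/2
Expected count = 1/2 × 308 = 154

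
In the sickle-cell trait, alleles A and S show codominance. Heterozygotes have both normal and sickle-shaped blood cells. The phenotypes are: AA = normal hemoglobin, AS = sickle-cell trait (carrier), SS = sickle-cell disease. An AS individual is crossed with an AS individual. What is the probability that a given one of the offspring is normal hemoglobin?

Punnett square for AS × AS:
Offspring genotypes: 1 AA, 2 AS, 1 SS
Phenotype counts: 1 normal hemoglobin, 2 sickle-cell trait (carrier), 1 sickle-cell disease
normal hemoglobin: 1 out of 4
Probability: 1/4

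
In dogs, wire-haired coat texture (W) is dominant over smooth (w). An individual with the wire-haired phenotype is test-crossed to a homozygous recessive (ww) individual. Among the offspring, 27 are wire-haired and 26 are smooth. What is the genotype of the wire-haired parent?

Test cross: ? × ww
Offspring: 27 wire-haired, 26 smooth — approximately 1:1.
A 1:1 ratio in a test cross indicates the unknown parent is heterozygous (Ww).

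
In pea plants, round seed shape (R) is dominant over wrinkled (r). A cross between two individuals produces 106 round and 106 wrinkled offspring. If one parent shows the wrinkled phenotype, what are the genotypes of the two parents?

Observed offspring: 106 round, 106 wrinkled
The observed ratio simplifies to 1:1. One parent shows wrinkled, so its genotype must be rr. A 1:1 offspring split requires the other parent to be heterozygous (Rr).
Parent genotypes: rr × Rr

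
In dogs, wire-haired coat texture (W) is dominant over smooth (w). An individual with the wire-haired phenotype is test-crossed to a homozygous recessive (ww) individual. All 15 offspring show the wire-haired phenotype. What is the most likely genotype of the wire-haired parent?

Test cross: ? × ww
All offspring are wire-haired.
If the unknown parent were heterozygous (Ww), about half of 15 offspring would be smooth; none are. The unknown parent is most likely homozygous dominant (WW).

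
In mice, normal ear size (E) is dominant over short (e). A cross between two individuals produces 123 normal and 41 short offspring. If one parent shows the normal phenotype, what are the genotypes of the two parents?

Observed offspring: 123 normal, 41 short
The observed ratio simplifies to 3:1. Short (ee) offspring appear, so each parent must contribute one e allele. The parent stated to show normal carries E, so it is Ee. The other parent is then either Ee or ee: Ee × ee would give a 1:1 split, whereas Ee × Ee gives 3:1 — matching the data. So both parents are heterozygous (Ee × Ee).
Parent genotypes: Ee × Ee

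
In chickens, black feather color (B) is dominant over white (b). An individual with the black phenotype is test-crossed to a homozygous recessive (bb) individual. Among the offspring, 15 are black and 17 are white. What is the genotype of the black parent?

Test cross: ? × bb
Offspring: 15 black, 17 white — approximately 1:1.
A 1:1 ratio in a test cross indicates the unknown parent is heterozygous (Bb).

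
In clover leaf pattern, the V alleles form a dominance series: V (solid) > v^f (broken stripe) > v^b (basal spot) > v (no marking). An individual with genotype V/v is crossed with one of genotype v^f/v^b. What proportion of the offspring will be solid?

Cross: V/v × v^f/v^b
Allele dominance: V > v^f > v^b > v
Offspring genotypes: 1 V/v^f, 1 V/v^b, 1 v^f/v, 1 v^b/v
Phenotype counts: 2 solid, 1 broken stripe, 1 basal spot
solid: 2 out of 4
Probability: 2/4 = 1/2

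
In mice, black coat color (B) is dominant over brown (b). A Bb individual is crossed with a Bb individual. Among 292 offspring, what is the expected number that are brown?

Punnett square for Bb × Bb:
Offspring genotypes: 1 BB, 2 Bb, 1 bb
black: 3, brown: 1
brown: 1 out of 4 → fraction 1/4
Expected count = 1/4 × 292 = 73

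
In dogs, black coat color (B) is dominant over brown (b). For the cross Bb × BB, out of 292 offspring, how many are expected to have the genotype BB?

Punnett square for Bb × BB:
Offspring genotypes: 2 BB, 2 Bb
Total offspring: 4
Count with target: 2
Probability: 2/4 = 1/2
Expected count = 1/2 × 292 = 146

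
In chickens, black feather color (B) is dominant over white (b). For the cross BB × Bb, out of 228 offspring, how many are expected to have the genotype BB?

Punnett square for BB × Bb:
Offspring genotypes: 2 BB, 2 Bb
Total offspring: 4
Count with target: 2
Probability: 2/4 = 1/2
Expected count = 1/2 × 228 = 114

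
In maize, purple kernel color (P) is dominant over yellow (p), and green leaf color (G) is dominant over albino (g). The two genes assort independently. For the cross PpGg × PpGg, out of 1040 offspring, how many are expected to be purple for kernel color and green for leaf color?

Dihybrid cross PpGg × PpGg — consider each gene separately:
kernel color: Pp × Pp → 1 PP, 2 Pp, 1 pp → 3 P_ : 1 pp (out of 4)
leaf color: Gg × Gg → 1 GG, 2 Gg, 1 gg → 3 G_ : 1 gg (out of 4)
Looking for: purple (P_) and green (G_)
P(purple) = 3/4, P(green) = 3/4
P(both) = 3/4 × 3/4 = 9/16
Expected count = 9/16 × 1040 = 585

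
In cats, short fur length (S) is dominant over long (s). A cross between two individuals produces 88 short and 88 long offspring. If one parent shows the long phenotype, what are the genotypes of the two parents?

Observed offspring: 88 short, 88 long
The observed ratio simplifies to 1:1. One parent shows long, so its genotype must be ss. A 1:1 offspring split requires the other parent to be heterozygous (Ss).
Parent genotypes: ss × Ss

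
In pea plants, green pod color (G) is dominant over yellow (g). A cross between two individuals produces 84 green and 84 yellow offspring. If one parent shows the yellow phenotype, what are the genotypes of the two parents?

Observed offspring: 84 green, 84 yellow
The observed ratio simplifies to 1:1. One parent shows yellow, so its genotype must be gg. A 1:1 offspring split requires the other parent to be heterozygous (Gg).
Parent genotypes: gg × Gg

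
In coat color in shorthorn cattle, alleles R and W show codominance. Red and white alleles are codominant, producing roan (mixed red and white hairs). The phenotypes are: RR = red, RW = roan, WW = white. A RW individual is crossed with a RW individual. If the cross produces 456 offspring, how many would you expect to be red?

Punnett square for RW × RW:
Offspring genotypes: 1 RR, 2 RW, 1 WW
Phenotype counts: 1 red, 2 roan, 1 white
red: 1 out of 4 → fraction 1/4
Expected count = 1/4 × 456 = 114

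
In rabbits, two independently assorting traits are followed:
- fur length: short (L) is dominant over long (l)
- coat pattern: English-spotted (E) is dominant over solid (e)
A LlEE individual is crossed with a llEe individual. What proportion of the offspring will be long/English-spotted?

Dihybrid cross LlEE × llEe — consider each gene separately:
fur length: Ll × ll → 2 Ll, 2 ll → 2 L_ : 2 ll (out of 4)
coat pattern: EE × Ee → 2 EE, 2 Ee → 4 E_ (out of 4)
Combine (counts out of 4 × 4 = 16): short/English-spotted (L_E_) = 2×4 = 8; long/English-spotted (llE_) = 2×4 = 8
Phenotype counts (out of 16): 8 short/English-spotted, 8 long/English-spotted
long/English-spotted: 8 out of 16
Probability: 8/16 = 1/2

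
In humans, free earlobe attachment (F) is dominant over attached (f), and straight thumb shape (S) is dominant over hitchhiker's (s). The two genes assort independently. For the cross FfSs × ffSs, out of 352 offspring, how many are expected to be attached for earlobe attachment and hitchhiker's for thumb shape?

Dihybrid cross FfSs × ffSs — consider each gene separately:
earlobe attachment: Ff × ff → 2 Ff, 2 ff → 2 F_ : 2 ff (out of 4)
thumb shape: Ss × Ss → 1 SS, 2 Ss, 1 ss → 3 S_ : 1 ss (out of 4)
Looking for: attached (ff) and hitchhiker's (ss)
P(attached) = 2/4, P(hitchhiker's) = 1/4
P(both) = 2/4 × 1/4 = 2/16 = 1/8
Expected count = 1/8 × 352 = 44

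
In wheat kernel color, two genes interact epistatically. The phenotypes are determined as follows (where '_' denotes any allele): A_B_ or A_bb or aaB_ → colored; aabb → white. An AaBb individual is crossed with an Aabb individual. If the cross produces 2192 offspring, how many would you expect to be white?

Cross: AaBb × Aabb — consider each gene separately:
A gene: Aa × Aa → 1 AA, 2 Aa, 1 aa → 3 A_ : 1 aa (out of 4)
B gene: Bb × bb → 2 Bb, 2 bb → 2 B_ : 2 bb (out of 4)
Genotype classes (out of 4 × 4 = 16): A_B_ = 3×2 = 6; A_bb = 3×2 = 6; aaB_ = 1×2 = 2; aabb = 1×2 = 2
Apply the phenotype rules: A_B_ (6) + A_bb (6) + aaB_ (2) → colored; aabb (2) → white
Phenotype counts (out of 16): 14 colored, 2 white
white: 2 out of 16 → fraction 1/8
Expected count = 1/8 × 2192 = 274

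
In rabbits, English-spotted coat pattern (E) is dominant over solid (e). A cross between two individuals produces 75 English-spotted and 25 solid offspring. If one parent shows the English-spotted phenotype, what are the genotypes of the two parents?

Observed offspring: 75 English-spotted, 25 solid
The observed ratio simplifies to 3:1. Solid (ee) offspring appear, so each parent must contribute one e allele. The parent stated to show English-spotted carries E, so it is Ee. The other parent is then either Ee or ee: Ee × ee would give a 1:1 split, whereas Ee × Ee gives 3:1 — matching the data. So both parents are heterozygous (Ee × Ee).
Parent genotypes: Ee × Ee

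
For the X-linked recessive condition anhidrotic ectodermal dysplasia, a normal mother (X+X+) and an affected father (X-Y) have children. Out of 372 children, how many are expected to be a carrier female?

Cross: X+X+ × X-Y
Offspring: 2 X+X-, 2 X+Y
Probability of a carrier female: 2/4 = 1/2
Expected count = 1/2 × 372 = 186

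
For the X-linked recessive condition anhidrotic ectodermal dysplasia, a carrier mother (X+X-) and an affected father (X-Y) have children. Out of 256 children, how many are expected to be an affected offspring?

Cross: X+X- × X-Y
Offspring: 1 X+X-, 1 X+Y, 1 X-X-, 1 X-Y
Probability of an affected offspring: 2/4 = 1/2
Expected count = 1/2 × 256 = 128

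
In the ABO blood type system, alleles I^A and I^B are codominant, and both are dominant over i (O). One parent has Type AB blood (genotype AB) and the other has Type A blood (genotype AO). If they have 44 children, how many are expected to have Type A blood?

Cross: AB × AO
Possible offspring genotypes: 1 AA, 1 AO, 1 AB, 1 BO
Blood type counts: 2 Type A, 1 Type AB, 1 Type B
Probability of Type A: 2/4 = 1/2
Expected count = 1/2 × 44 = 22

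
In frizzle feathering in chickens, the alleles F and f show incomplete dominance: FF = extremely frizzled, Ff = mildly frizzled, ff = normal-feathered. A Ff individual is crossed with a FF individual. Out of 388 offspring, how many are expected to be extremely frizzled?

Punnett square for Ff × FF:
Offspring genotypes: 2 FF, 2 Ff
Phenotype counts: 2 extremely frizzled, 2 mildly frizzled
extremely frizzled: 2 out of 4 → fraction 1/2
Expected count = 1/2 × 388 = 194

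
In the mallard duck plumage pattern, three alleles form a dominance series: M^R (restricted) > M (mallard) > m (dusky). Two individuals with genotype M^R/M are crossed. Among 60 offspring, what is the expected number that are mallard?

Cross: M^R/M × M^R/M
Allele dominance: M^R > M > m
Offspring genotypes: 1 M^R/M^R, 2 M^R/M, 1 M/M
Phenotype counts: 3 restricted, 1 mallard
mallard: 1 out of 4 → fraction 1/4
Expected count = 1/4 × 60 = 15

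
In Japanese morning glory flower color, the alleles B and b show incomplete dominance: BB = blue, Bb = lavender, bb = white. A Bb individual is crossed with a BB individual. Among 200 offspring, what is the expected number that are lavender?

Punnett square for Bb × BB:
Offspring genotypes: 2 BB, 2 Bb
Phenotype counts: 2 blue, 2 lavender
lavender: 2 out of 4 → fraction 1/2
Expected count = 1/2 × 200 = 100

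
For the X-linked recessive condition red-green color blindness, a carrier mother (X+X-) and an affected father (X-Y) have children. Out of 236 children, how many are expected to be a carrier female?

Cross: X+X- × X-Y
Offspring: 1 X+X-, 1 X+Y, 1 X-X-, 1 X-Y
Probability of a carrier female: 1/4
Expected count = 1/4 × 236 = 59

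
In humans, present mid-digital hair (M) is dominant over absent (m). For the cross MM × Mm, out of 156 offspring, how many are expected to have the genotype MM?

Punnett square for MM × Mm:
Offspring genotypes: 2 MM, 2 Mm
Total offspring: 4
Count with target: 2
Probability: 2/4 = 1/2
Expected count = 1/2 × 156 = 78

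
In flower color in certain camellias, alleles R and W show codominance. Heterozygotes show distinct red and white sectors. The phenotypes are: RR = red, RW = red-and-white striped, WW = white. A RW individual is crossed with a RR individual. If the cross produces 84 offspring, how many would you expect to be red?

Punnett square for RW × RR:
Offspring genotypes: 2 RR, 2 RW
Phenotype counts: 2 red, 2 red-and-white striped
red: 2 out of 4 → fraction 1/2
Expected count = 1/2 × 84 = 42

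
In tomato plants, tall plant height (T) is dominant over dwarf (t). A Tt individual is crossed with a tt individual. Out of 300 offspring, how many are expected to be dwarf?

Punnett square for Tt × tt:
Offspring genotypes: 2 Tt, 2 tt
tall: 2, dwarf: 2
dwarf: 2 out of 4 → fraction 1/2
Expected count = 1/2 × 300 = 150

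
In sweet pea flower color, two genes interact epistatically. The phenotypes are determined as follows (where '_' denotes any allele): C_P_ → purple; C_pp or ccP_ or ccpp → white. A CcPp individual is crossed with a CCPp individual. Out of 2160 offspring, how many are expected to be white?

Cross: CcPp × CCPp — consider each gene separately:
C gene: Cc × CC → 2 CC, 2 Cc → 4 C_ (out of 4)
P gene: Pp × Pp → 1 PP, 2 Pp, 1 pp → 3 P_ : 1 pp (out of 4)
Genotype classes (out of 4 × 4 = 16): C_P_ = 4×3 = 12; C_pp = 4×1 = 4
Apply the phenotype rules: C_P_ (12) → purple; C_pp (4) → white
Phenotype counts (out of 16): 12 purple, 4 white
white: 4 out of 16 → fraction 1/4
Expected count = 1/4 × 2160 = 540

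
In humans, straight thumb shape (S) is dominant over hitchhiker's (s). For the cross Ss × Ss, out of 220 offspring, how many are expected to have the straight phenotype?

Punnett square for Ss × Ss:
Offspring genotypes: 1 SS, 2 Ss, 1 ss
Total offspring: 4
Count with target: 3
Probability: 3/4
Expected count = 3/4 × 220 = 165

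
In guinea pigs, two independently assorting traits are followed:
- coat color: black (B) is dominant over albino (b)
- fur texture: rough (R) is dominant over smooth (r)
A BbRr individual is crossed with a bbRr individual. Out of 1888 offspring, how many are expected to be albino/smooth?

Dihybrid cross BbRr × bbRr — consider each gene separately:
coat color: Bb × bb → 2 Bb, 2 bb → 2 B_ : 2 bb (out of 4)
fur texture: Rr × Rr → 1 RR, 2 Rr, 1 rr → 3 R_ : 1 rr (out of 4)
Combine (counts out of 4 × 4 = 16): black/rough (B_R_) = 2×3 = 6; black/smooth (B_rr) = 2×1 = 2; albino/rough (bbR_) = 2×3 = 6; albino/smooth (bbrr) = 2×1 = 2
Phenotype counts (out of 16): 6 black/rough, 2 black/smooth, 6 albino/rough, 2 albino/smooth
albino/smooth: 2 out of 16 → fraction 1/8
Expected count = 1/8 × 1888 = 236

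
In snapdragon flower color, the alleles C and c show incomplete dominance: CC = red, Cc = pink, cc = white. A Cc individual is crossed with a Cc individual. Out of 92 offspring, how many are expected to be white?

Punnett square for Cc × Cc:
Offspring genotypes: 1 CC, 2 Cc, 1 cc
Phenotype counts: 1 red, 2 pink, 1 white
white: 1 out of 4 → fraction 1/4
Expected count = 1/4 × 92 = 23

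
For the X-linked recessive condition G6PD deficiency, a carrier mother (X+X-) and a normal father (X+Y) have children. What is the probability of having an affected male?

Cross: X+X- × X+Y
Offspring: 1 X+X+, 1 X+Y, 1 X+X-, 1 X-Y
Probability of an affected male: 1/4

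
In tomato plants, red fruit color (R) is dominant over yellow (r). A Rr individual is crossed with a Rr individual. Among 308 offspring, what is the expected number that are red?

Punnett square for Rr × Rr:
Offspring genotypes: 1 RR, 2 Rr, 1 rr
red: 3, yellow: 1
red: 3 out of 4 → fraction 3/4
Expected count = 3/4 × 308 = 231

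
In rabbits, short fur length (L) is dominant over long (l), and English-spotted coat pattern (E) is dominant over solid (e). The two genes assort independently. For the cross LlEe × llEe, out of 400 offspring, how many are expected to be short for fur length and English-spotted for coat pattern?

Dihybrid cross LlEe × llEe — consider each gene separately:
fur length: Ll × ll → 2 Ll, 2 ll → 2 L_ : 2 ll (out of 4)
coat pattern: Ee × Ee → 1 EE, 2 Ee, 1 ee → 3 E_ : 1 ee (out of 4)
Looking for: short (L_) and English-spotted (E_)
P(short) = 2/4, P(English-spotted) = 3/4
P(both) = 2/4 × 3/4 = 6/16 = 3/8
Expected count = 3/8 × 400 = 150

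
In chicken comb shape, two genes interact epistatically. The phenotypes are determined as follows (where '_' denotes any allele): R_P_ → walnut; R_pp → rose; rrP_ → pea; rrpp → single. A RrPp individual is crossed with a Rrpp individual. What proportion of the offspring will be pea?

Cross: RrPp × Rrpp — consider each gene separately:
R gene: Rr × Rr → 1 RR, 2 Rr, 1 rr → 3 R_ : 1 rr (out of 4)
P gene: Pp × pp → 2 Pp, 2 pp → 2 P_ : 2 pp (out of 4)
Genotype classes (out of 4 × 4 = 16): R_P_ = 3×2 = 6; R_pp = 3×2 = 6; rrP_ = 1×2 = 2; rrpp = 1×2 = 2
Apply the phenotype rules: R_P_ (6) → walnut; R_pp (6) → rose; rrP_ (2) → pea; rrpp (2) → single
Phenotype counts (out of 16): 6 walnut, 6 rose, 2 pea, 2 single
pea: 2 out of 16
Probability: 2/16 = 1/8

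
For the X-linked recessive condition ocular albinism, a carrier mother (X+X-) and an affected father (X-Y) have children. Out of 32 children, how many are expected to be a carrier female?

Cross: X+X- × X-Y
Offspring: 1 X+X-, 1 X+Y, 1 X-X-, 1 X-Y
Probability of a carrier female: 1/4
Expected count = 1/4 × 32 = 8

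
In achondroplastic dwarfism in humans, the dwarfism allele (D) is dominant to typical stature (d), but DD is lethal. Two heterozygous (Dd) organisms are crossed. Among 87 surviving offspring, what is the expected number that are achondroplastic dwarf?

Cross: Dd × Dd
Punnett square offspring (before lethality): 1 DD, 2 Dd, 1 dd
The DD genotype is lethal (embryos die); surviving offspring: 2 Dd, 1 dd
achondroplastic dwarf: 2 out of 3 → fraction 2/3
Expected count = 2/3 × 87 = 58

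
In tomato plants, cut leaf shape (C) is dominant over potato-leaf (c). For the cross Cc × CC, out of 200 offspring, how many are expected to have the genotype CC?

Punnett square for Cc × CC:
Offspring genotypes: 2 CC, 2 Cc
Total offspring: 4
Count with target: 2
Probability: 2/4 = 1/2
Expected count = 1/2 × 200 = 100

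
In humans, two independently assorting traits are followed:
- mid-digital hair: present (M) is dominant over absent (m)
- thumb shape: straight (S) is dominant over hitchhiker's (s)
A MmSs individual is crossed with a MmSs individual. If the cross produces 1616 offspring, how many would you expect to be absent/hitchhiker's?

Dihybrid cross MmSs × MmSs — consider each gene separately:
mid-digital hair: Mm × Mm → 1 MM, 2 Mm, 1 mm → 3 M_ : 1 mm (out of 4)
thumb shape: Ss × Ss → 1 SS, 2 Ss, 1 ss → 3 S_ : 1 ss (out of 4)
Combine (counts out of 4 × 4 = 16): present/straight (M_S_) = 3×3 = 9; present/hitchhiker's (M_ss) = 3×1 = 3; absent/straight (mmS_) = 1×3 = 3; absent/hitchhiker's (mmss) = 1×1 = 1
Phenotype counts (out of 16): 9 present/straight, 3 present/hitchhiker's, 3 absent/straight, 1 absent/hitchhiker's
absent/hitchhiker's: 1 out of 16 → fraction 1/16
Expected count = 1/16 × 1616 = 101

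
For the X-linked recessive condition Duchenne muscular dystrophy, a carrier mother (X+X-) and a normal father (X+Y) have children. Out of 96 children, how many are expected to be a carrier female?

Cross: X+X- × X+Y
Offspring: 1 X+X+, 1 X+Y, 1 X+X-, 1 X-Y
Probability of a carrier female: 1/4
Expected count = 1/4 × 96 = 24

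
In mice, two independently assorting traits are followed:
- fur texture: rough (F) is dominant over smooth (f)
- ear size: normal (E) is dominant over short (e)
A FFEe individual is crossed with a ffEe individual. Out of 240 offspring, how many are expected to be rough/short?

Dihybrid cross FFEe × ffEe — consider each gene separately:
fur texture: FF × ff → 4 Ff → 4 F_ (out of 4)
ear size: Ee × Ee → 1 EE, 2 Ee, 1 ee → 3 E_ : 1 ee (out of 4)
Combine (counts out of 4 × 4 = 16): rough/normal (F_E_) = 4×3 = 12; rough/short (F_ee) = 4×1 = 4
Phenotype counts (out of 16): 12 rough/normal, 4 rough/short
rough/short: 4 out of 16 → fraction 1/4
Expected count = 1/4 × 240 = 60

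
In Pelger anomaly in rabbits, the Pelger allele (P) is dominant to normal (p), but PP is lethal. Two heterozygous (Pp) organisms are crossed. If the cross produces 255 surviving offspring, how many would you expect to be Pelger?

Cross: Pp × Pp
Punnett square offspring (before lethality): 1 PP, 2 Pp, 1 pp
The PP genotype is lethal (embryos die); surviving offspring: 2 Pp, 1 pp
Pelger: 2 out of 3 → fraction 2/3
Expected count = 2/3 × 255 = 170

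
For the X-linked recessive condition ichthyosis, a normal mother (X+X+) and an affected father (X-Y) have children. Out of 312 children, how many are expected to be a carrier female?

Cross: X+X+ × X-Y
Offspring: 2 X+X-, 2 X+Y
Probability of a carrier female: 2/4 = 1/2
Expected count = 1/2 × 312 = 156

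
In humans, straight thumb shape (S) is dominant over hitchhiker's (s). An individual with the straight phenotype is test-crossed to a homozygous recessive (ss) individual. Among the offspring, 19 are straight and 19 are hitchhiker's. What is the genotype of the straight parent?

Test cross: ? × ss
Offspring: 19 straight, 19 hitchhiker's — approximately 1:1.
A 1:1 ratio in a test cross indicates the unknown parent is heterozygous (Ss).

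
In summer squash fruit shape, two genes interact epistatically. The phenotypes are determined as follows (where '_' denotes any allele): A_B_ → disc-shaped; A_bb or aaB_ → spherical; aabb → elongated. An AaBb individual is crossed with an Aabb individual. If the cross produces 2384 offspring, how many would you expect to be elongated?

Cross: AaBb × Aabb — consider each gene separately:
A gene: Aa × Aa → 1 AA, 2 Aa, 1 aa → 3 A_ : 1 aa (out of 4)
B gene: Bb × bb → 2 Bb, 2 bb → 2 B_ : 2 bb (out of 4)
Genotype classes (out of 4 × 4 = 16): A_B_ = 3×2 = 6; A_bb = 3×2 = 6; aaB_ = 1×2 = 2; aabb = 1×2 = 2
Apply the phenotype rules: A_B_ (6) → disc-shaped; A_bb (6) + aaB_ (2) → spherical; aabb (2) → elongated
Phenotype counts (out of 16): 6 disc-shaped, 8 spherical, 2 elongated
elongated: 2 out of 16 → fraction 1/8
Expected count = 1/8 × 2384 = 298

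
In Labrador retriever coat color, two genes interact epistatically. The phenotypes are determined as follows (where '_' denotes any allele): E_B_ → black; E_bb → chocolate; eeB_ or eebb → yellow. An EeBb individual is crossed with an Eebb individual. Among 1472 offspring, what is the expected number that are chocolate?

Cross: EeBb × Eebb — consider each gene separately:
E gene: Ee × Ee → 1 EE, 2 Ee, 1 ee → 3 E_ : 1 ee (out of 4)
B gene: Bb × bb → 2 Bb, 2 bb → 2 B_ : 2 bb (out of 4)
Genotype classes (out of 4 × 4 = 16): E_B_ = 3×2 = 6; E_bb = 3×2 = 6; eeB_ = 1×2 = 2; eebb = 1×2 = 2
Apply the phenotype rules: E_B_ (6) → black; E_bb (6) → chocolate; eeB_ (2) + eebb (2) → yellow
Phenotype counts (out of 16): 6 black, 6 chocolate, 4 yellow
chocolate: 6 out of 16 → fraction 3/8
Expected count = 3/8 × 1472 = 552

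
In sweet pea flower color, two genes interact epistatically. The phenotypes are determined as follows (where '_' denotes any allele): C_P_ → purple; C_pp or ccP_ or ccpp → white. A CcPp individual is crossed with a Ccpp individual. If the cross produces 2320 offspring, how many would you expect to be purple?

Cross: CcPp × Ccpp — consider each gene separately:
C gene: Cc × Cc → 1 CC, 2 Cc, 1 cc → 3 C_ : 1 cc (out of 4)
P gene: Pp × pp → 2 Pp, 2 pp → 2 P_ : 2 pp (out of 4)
Genotype classes (out of 4 × 4 = 16): C_P_ = 3×2 = 6; C_pp = 3×2 = 6; ccP_ = 1×2 = 2; ccpp = 1×2 = 2
Apply the phenotype rules: C_P_ (6) → purple; C_pp (6) + ccP_ (2) + ccpp (2) → white
Phenotype counts (out of 16): 6 purple, 10 white
purple: 6 out of 16 → fraction 3/8
Expected count = 3/8 × 2320 = 870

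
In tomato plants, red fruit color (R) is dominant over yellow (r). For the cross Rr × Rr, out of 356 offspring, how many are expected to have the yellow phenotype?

Punnett square for Rr × Rr:
Offspring genotypes: 1 RR, 2 Rr, 1 rr
Total offspring: 4
Count with target: 1
Probability: 1/4
Expected count = 1/4 × 356 = 89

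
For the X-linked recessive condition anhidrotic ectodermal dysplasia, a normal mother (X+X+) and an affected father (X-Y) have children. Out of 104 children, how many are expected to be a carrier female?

Cross: X+X+ × X-Y
Offspring: 2 X+X-, 2 X+Y
Probability of a carrier female: 2/4 = 1/2
Expected count = 1/2 × 104 = 52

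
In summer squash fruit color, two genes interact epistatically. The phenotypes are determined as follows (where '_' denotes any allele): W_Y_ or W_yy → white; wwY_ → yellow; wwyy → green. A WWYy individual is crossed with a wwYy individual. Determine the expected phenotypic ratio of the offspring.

Cross: WWYy × wwYy — consider each gene separately:
W gene: WW × ww → 4 Ww → 4 W_ (out of 4)
Y gene: Yy × Yy → 1 YY, 2 Yy, 1 yy → 3 Y_ : 1 yy (out of 4)
Genotype classes (out of 4 × 4 = 16): W_Y_ = 4×3 = 12; W_yy = 4×1 = 4
Apply the phenotype rules: W_Y_ (12) + W_yy (4) → white
Phenotype counts (out of 16): 16 white
Ratio: all white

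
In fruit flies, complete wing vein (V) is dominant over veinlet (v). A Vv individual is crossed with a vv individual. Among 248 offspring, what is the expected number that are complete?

Punnett square for Vv × vv:
Offspring genotypes: 2 Vv, 2 vv
complete: 2, veinlet: 2
complete: 2 out of 4 → fraction 1/2
Expected count = 1/2 × 248 = 124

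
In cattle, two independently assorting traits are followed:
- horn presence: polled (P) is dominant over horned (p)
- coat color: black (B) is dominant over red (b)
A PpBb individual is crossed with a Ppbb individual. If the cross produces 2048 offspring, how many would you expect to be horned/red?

Dihybrid cross PpBb × Ppbb — consider each gene separately:
horn presence: Pp × Pp → 1 PP, 2 Pp, 1 pp → 3 P_ : 1 pp (out of 4)
coat color: Bb × bb → 2 Bb, 2 bb → 2 B_ : 2 bb (out of 4)
Combine (counts out of 4 × 4 = 16): polled/black (P_B_) = 3×2 = 6; polled/red (P_bb) = 3×2 = 6; horned/black (ppB_) = 1×2 = 2; horned/red (ppbb) = 1×2 = 2
Phenotype counts (out of 16): 6 polled/black, 6 polled/red, 2 horned/black, 2 horned/red
horned/red: 2 out of 16 → fraction 1/8
Expected count = 1/8 × 2048 = 256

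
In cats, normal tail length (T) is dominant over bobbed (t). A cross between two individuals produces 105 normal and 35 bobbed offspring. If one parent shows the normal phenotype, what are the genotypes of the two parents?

Observed offspring: 105 normal, 35 bobbed
The observed ratio simplifies to 3:1. Bobbed (tt) offspring appear, so each parent must contribute one t allele. The parent stated to show normal carries T, so it is Tt. The other parent is then either Tt or tt: Tt × tt would give a 1:1 split, whereas Tt × Tt gives 3:1 — matching the data. So both parents are heterozygous (Tt × Tt).
Parent genotypes: Tt × Tt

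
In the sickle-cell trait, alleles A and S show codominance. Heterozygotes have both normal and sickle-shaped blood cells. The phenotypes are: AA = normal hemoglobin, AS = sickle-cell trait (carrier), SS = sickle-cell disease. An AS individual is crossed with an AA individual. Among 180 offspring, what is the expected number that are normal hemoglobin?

Punnett square for AS × AA:
Offspring genotypes: 2 AA, 2 AS
Phenotype counts: 2 normal hemoglobin, 2 sickle-cell trait (carrier)
normal hemoglobin: 2 out of 4 → fraction 1/2
Expected count = 1/2 × 180 = 90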